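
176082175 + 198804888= 374887063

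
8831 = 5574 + 3257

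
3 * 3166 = 9498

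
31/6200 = 1/200 = 0.01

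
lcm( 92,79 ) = 7268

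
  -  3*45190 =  - 135570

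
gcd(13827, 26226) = 3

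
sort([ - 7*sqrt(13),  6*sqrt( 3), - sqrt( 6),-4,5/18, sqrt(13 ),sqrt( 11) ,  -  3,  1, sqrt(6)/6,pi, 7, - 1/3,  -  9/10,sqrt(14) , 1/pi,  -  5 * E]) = [  -  7 *sqrt( 13),-5*E,-4,-3,-sqrt(6), - 9/10, - 1/3,  5/18, 1/pi,sqrt( 6)/6, 1,pi, sqrt(11 ),sqrt( 13) , sqrt (14), 7,  6*sqrt (3 ) ] 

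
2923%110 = 63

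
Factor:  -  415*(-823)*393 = 3^1*5^1*83^1*131^1 * 823^1 =134227185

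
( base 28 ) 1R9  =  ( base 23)2L8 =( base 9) 2111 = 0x60D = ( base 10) 1549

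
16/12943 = 16/12943 = 0.00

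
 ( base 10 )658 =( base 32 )KI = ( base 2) 1010010010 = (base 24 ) 13a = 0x292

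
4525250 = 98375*46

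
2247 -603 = 1644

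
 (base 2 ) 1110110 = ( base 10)118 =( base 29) 42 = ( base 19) 64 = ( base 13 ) 91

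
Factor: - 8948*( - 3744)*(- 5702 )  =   - 2^8 * 3^2*13^1*2237^1*2851^1 = - 191024481024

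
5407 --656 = 6063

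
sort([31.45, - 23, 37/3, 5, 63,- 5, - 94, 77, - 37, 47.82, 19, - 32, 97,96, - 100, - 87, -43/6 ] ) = [  -  100, -94, -87, - 37, - 32,-23, - 43/6, - 5 , 5, 37/3, 19,31.45,47.82,63,77,96, 97 ] 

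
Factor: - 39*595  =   - 3^1*5^1*7^1*13^1 * 17^1 = - 23205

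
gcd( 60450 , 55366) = 62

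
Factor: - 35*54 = - 2^1 * 3^3*5^1 * 7^1 = - 1890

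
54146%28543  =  25603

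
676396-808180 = - 131784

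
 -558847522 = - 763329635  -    -  204482113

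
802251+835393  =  1637644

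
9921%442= 197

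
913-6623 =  - 5710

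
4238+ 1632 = 5870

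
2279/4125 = 2279/4125 =0.55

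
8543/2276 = 3 + 1715/2276 = 3.75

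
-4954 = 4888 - 9842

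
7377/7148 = 1+229/7148=1.03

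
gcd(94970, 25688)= 2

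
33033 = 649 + 32384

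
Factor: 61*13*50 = 39650  =  2^1*5^2*13^1*61^1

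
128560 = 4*32140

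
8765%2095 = 385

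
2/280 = 1/140 = 0.01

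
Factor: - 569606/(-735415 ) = 2^1*5^(-1 )*147083^(  -  1 )*284803^1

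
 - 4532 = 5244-9776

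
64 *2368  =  151552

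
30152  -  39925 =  - 9773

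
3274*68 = 222632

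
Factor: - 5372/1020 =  -79/15=-  3^(- 1)*5^( - 1 )*79^1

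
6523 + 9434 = 15957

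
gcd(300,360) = 60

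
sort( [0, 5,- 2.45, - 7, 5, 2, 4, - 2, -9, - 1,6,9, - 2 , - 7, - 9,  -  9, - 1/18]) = [  -  9, - 9, - 9, - 7, -7, - 2.45, - 2, - 2, - 1,  -  1/18, 0, 2 , 4,5, 5, 6,9 ] 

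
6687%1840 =1167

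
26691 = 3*8897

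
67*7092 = 475164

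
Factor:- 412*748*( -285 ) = 87830160 = 2^4*3^1 * 5^1*11^1*17^1*19^1*103^1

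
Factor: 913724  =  2^2*7^1*32633^1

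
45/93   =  15/31 = 0.48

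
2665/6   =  2665/6 = 444.17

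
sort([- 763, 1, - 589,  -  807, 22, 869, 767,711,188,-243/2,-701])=[-807, - 763, - 701, - 589, - 243/2 , 1, 22, 188,711, 767, 869 ]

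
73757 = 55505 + 18252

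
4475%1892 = 691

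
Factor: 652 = 2^2*163^1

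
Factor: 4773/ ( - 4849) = -3^1*13^( - 1)*37^1*43^1 * 373^ ( - 1)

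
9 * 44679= 402111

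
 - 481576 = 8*( - 60197)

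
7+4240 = 4247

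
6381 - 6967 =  - 586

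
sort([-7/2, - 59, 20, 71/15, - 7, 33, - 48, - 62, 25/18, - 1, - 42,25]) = [ - 62, - 59,  -  48, - 42,-7, - 7/2, - 1, 25/18,71/15, 20, 25, 33] 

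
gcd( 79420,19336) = 4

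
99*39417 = 3902283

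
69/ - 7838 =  - 1+7769/7838= - 0.01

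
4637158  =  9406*493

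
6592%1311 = 37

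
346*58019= 20074574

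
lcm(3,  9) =9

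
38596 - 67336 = -28740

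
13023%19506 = 13023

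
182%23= 21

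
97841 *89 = 8707849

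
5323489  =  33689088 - 28365599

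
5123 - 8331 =- 3208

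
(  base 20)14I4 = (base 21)11ca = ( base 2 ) 10011011101100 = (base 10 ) 9964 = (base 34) 8l2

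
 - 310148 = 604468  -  914616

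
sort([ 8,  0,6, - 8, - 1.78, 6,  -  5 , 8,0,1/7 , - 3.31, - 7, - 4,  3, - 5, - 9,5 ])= [ - 9,-8, - 7, - 5, - 5, - 4, - 3.31,-1.78, 0, 0,  1/7, 3,5, 6 , 6,  8, 8]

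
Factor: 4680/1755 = 8/3 = 2^3*3^( - 1)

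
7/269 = 7/269 = 0.03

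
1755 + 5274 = 7029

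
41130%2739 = 45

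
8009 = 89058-81049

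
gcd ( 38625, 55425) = 75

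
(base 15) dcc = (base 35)2j2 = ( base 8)6055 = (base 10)3117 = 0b110000101101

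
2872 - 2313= 559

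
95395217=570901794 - 475506577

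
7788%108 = 12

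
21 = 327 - 306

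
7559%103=40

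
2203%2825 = 2203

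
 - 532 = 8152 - 8684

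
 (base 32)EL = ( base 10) 469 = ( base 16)1d5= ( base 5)3334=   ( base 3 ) 122101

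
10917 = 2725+8192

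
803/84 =9+47/84 = 9.56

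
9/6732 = 1/748 = 0.00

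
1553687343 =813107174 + 740580169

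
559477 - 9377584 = -8818107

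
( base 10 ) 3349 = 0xD15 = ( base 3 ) 11121001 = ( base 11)2575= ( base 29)3SE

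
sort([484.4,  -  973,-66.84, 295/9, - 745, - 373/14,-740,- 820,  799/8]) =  [  -  973, - 820, - 745, - 740,-66.84, - 373/14,295/9, 799/8,484.4 ] 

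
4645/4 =1161+1/4 = 1161.25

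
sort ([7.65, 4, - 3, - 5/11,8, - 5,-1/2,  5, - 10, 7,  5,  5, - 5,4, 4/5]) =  [ - 10, - 5, - 5, - 3, - 1/2, - 5/11, 4/5,  4 , 4, 5,5,5, 7, 7.65,  8 ] 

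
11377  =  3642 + 7735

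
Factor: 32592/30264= 2^1 * 7^1*13^( -1)= 14/13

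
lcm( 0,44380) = 0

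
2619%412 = 147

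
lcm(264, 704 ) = 2112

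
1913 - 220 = 1693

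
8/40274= 4/20137 = 0.00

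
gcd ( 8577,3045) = 3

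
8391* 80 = 671280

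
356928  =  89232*4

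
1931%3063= 1931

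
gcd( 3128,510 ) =34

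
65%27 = 11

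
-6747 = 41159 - 47906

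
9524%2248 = 532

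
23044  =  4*5761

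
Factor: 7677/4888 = 2^( - 3)*3^2 * 13^( - 1)*47^( - 1) * 853^1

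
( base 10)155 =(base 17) 92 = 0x9B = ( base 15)A5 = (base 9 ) 182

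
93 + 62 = 155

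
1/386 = 1/386 = 0.00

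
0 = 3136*0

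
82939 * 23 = 1907597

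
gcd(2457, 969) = 3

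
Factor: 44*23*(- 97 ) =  - 98164 =-  2^2*11^1*23^1*97^1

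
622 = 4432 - 3810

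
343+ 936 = 1279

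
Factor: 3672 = 2^3* 3^3*17^1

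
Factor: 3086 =2^1*1543^1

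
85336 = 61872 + 23464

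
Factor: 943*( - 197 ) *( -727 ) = 135055517= 23^1 * 41^1*197^1*727^1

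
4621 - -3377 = 7998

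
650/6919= 650/6919 = 0.09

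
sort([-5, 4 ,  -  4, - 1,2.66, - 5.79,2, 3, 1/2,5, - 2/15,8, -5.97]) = [-5.97, - 5.79, - 5,-4, - 1, - 2/15,1/2, 2,2.66,3,4, 5, 8] 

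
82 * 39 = 3198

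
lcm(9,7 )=63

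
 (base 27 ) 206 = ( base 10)1464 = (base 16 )5b8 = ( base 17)512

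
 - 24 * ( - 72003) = 1728072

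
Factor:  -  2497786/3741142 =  - 1248893/1870571=- 31^(-1 )*83^(-1 )*727^( - 1)*1248893^1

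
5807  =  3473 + 2334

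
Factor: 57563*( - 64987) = -3740846681 = -  11^1*13^1*4999^1*5233^1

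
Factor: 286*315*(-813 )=  -  2^1*3^3 * 5^1*7^1*11^1*13^1*271^1= -73243170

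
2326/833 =2+ 660/833= 2.79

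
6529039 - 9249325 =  - 2720286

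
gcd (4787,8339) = 1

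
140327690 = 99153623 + 41174067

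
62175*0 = 0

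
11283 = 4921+6362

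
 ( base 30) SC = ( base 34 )p2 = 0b1101010100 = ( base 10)852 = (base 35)OC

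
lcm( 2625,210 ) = 5250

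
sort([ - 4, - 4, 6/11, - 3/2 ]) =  [ - 4, - 4,-3/2, 6/11]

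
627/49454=627/49454 =0.01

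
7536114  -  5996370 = 1539744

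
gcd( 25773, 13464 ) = 33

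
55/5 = 11 = 11.00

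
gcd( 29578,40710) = 46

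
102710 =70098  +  32612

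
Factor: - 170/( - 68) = 2^( - 1 )*5^1 =5/2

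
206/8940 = 103/4470 =0.02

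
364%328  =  36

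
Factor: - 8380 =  - 2^2*5^1*419^1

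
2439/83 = 2439/83 = 29.39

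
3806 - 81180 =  - 77374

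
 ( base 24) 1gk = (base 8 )1724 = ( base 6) 4312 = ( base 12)698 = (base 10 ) 980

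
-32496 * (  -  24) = 779904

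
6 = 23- 17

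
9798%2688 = 1734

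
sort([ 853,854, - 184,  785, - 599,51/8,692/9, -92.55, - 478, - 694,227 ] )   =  [- 694, - 599, - 478,-184,- 92.55,51/8,  692/9, 227, 785 , 853,  854 ] 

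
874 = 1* 874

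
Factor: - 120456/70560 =  -  2^( - 2 )*5^ (-1)*7^( - 1 )*239^1   =  -  239/140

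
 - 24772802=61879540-86652342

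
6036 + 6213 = 12249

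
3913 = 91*43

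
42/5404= 3/386 = 0.01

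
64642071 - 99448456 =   -  34806385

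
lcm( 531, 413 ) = 3717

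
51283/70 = 51283/70=732.61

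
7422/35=212 + 2/35 = 212.06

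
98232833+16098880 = 114331713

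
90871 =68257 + 22614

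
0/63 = 0 = 0.00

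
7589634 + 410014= 7999648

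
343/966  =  49/138 = 0.36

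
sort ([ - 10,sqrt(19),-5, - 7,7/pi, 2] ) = [  -  10,-7, - 5, 2,  7/pi, sqrt(19 ) ] 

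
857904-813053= 44851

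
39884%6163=2906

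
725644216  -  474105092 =251539124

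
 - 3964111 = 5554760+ - 9518871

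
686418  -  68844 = 617574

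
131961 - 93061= 38900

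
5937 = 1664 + 4273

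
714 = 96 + 618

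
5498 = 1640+3858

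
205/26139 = 205/26139 = 0.01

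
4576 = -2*( - 2288)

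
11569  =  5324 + 6245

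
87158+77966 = 165124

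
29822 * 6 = 178932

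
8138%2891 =2356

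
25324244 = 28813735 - 3489491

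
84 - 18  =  66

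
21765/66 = 329+ 17/22 = 329.77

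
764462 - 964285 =-199823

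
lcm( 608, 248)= 18848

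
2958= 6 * 493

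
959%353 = 253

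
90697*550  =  49883350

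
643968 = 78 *8256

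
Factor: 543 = 3^1*  181^1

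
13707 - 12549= 1158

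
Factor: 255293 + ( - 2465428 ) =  - 2210135 = - 5^1 * 442027^1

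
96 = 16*6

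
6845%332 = 205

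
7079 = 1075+6004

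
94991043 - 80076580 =14914463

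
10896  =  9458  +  1438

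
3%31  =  3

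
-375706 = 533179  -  908885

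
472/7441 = 472/7441 = 0.06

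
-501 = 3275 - 3776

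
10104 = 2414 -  - 7690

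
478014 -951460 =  - 473446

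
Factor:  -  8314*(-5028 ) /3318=2^2*7^ ( - 1 )*79^(- 1 )*419^1*4157^1 = 6967132/553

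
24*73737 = 1769688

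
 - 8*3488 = - 27904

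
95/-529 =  - 95/529 = - 0.18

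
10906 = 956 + 9950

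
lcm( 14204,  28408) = 28408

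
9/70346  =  9/70346 = 0.00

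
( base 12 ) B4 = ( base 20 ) 6G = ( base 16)88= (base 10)136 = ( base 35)3v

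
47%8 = 7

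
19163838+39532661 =58696499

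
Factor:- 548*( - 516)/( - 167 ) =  -282768/167 = -  2^4*3^1*43^1*137^1*167^ ( - 1) 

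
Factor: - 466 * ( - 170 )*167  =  13229740 = 2^2 *5^1 * 17^1*167^1*233^1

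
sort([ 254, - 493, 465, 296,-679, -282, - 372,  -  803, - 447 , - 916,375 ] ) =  [ - 916  , - 803,-679, - 493, - 447, - 372,-282,254,  296, 375,465 ] 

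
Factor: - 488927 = -19^1*25733^1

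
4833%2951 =1882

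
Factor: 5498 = 2^1 *2749^1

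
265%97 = 71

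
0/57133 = 0 = 0.00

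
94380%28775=8055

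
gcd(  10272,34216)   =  8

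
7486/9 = 7486/9 = 831.78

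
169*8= 1352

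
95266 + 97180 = 192446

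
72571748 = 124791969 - 52220221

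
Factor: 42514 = 2^1*29^1*733^1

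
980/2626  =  490/1313 = 0.37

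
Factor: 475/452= 2^(-2) * 5^2 * 19^1 * 113^( - 1 )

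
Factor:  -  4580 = -2^2*5^1*  229^1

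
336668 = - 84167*( - 4)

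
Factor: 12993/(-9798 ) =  - 61/46 = - 2^( - 1 )*23^(-1 )*61^1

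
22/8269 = 22/8269 =0.00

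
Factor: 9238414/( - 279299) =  - 318566/9631 = - 2^1*47^1 * 3389^1*9631^( - 1)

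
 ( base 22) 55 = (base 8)163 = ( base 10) 115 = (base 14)83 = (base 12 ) 97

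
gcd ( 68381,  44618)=1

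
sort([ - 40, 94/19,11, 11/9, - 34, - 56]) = [-56,-40,-34, 11/9, 94/19, 11 ] 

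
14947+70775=85722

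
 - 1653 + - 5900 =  - 7553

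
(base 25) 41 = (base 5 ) 401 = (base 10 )101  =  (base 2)1100101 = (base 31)38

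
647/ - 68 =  - 647/68 = - 9.51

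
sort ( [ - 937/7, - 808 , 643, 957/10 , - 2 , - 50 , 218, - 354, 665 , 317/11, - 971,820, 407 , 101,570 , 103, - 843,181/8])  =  [-971, - 843, - 808,  -  354, - 937/7 , - 50, - 2,181/8,317/11, 957/10,101, 103, 218,407 , 570,  643, 665,820]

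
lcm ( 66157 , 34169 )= 3109379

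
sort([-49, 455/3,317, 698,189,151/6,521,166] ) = [-49, 151/6,455/3, 166, 189,317, 521,  698] 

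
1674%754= 166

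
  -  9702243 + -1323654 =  - 11025897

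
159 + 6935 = 7094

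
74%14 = 4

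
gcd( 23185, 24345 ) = 5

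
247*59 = 14573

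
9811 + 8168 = 17979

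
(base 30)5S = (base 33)5d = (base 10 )178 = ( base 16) b2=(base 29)64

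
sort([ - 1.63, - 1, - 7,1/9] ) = [- 7, -1.63, - 1, 1/9] 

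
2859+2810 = 5669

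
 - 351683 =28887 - 380570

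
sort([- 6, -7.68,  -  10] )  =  [  -  10, - 7.68, - 6]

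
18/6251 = 18/6251=0.00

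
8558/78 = 109 + 28/39= 109.72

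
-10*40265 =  - 402650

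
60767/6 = 60767/6= 10127.83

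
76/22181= 76/22181 = 0.00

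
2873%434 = 269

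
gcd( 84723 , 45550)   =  911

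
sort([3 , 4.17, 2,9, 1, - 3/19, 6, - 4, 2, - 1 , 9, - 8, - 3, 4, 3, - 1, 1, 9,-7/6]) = [ - 8, - 4, - 3 , - 7/6,-1,- 1, - 3/19, 1, 1, 2, 2,3, 3, 4, 4.17, 6,9, 9,  9] 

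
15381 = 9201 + 6180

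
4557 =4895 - 338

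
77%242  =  77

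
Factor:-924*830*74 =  - 56752080 = - 2^4  *3^1*5^1 * 7^1  *11^1 * 37^1  *83^1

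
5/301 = 5/301 = 0.02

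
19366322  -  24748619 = -5382297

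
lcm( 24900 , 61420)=921300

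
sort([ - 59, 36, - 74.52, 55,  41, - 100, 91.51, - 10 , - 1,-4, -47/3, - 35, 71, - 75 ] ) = [-100, -75,-74.52 ,-59, - 35,-47/3,-10, - 4,-1, 36,41,55, 71,91.51 ]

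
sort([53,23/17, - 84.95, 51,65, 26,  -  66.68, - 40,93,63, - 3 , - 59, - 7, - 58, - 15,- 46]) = [ - 84.95,  -  66.68, - 59,-58, - 46 , - 40, - 15, - 7,-3,23/17, 26, 51,53, 63,65, 93]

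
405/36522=45/4058 = 0.01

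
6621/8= 6621/8=   827.62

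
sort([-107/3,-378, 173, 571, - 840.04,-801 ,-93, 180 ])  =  [-840.04,-801,  -  378, - 93,-107/3 , 173,180,  571]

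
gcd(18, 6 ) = 6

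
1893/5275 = 1893/5275 = 0.36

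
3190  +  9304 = 12494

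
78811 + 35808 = 114619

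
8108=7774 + 334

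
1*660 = 660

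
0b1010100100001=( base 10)5409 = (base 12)3169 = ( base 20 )DA9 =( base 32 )591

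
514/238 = 2 + 19/119 = 2.16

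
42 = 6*7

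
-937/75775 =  - 1 + 74838/75775 = - 0.01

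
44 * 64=2816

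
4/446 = 2/223 = 0.01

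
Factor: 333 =3^2*37^1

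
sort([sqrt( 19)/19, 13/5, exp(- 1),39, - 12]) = [ - 12, sqrt(19)/19,exp( - 1),13/5,39] 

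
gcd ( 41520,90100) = 20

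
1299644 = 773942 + 525702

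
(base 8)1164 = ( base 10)628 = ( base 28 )MC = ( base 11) 521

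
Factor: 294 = 2^1 * 3^1*7^2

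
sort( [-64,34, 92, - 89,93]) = [-89,-64,34,92,93 ] 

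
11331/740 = 11331/740 = 15.31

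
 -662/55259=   -  1 + 54597/55259  =  - 0.01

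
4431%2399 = 2032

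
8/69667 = 8/69667 = 0.00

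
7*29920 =209440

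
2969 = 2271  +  698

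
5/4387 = 5/4387 = 0.00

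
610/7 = 87 + 1/7= 87.14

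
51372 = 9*5708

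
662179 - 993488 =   -  331309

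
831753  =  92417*9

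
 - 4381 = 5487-9868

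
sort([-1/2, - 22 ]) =[-22,-1/2 ]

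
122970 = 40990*3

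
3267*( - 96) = -313632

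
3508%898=814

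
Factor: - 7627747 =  - 17^1 * 127^1 *3533^1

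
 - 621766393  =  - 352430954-269335439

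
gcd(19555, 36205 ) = 5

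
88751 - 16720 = 72031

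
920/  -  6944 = -115/868 = - 0.13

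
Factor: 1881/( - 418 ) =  - 2^ ( - 1) * 3^2  =  - 9/2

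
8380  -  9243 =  - 863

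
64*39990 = 2559360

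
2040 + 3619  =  5659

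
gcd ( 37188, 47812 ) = 4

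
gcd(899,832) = 1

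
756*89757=67856292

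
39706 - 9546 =30160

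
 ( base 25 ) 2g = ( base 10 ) 66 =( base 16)42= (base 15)46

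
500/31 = 500/31 = 16.13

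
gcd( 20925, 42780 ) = 465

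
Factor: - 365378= - 2^1*13^2*23^1*47^1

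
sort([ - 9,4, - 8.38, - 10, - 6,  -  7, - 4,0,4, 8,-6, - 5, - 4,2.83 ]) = [ - 10  , - 9, - 8.38, - 7, - 6, - 6, - 5, - 4  ,- 4, 0, 2.83, 4, 4, 8 ]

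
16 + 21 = 37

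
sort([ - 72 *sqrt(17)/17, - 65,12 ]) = [ - 65, - 72* sqrt( 17) /17, 12 ] 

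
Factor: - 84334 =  - 2^1*149^1*283^1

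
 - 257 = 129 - 386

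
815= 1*815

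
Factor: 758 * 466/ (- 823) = -2^2 * 233^1*379^1 *823^ ( - 1) = - 353228/823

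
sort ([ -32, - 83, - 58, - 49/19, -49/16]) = [ - 83, - 58, -32,-49/16, - 49/19]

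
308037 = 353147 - 45110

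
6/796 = 3/398 = 0.01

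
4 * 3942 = 15768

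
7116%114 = 48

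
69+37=106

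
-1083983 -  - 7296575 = 6212592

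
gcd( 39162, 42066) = 6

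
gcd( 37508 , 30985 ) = 1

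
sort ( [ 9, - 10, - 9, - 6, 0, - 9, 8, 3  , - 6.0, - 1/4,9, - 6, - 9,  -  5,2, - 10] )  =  [ - 10, - 10,-9, -9, -9 , - 6,-6.0 , - 6, - 5, - 1/4, 0,2,3, 8,9, 9 ]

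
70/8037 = 70/8037 = 0.01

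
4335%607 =86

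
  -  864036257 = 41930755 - 905967012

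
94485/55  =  1717 + 10/11= 1717.91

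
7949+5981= 13930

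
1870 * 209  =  390830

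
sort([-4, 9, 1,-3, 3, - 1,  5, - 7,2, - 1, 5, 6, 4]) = [ - 7, - 4, - 3,- 1, - 1,1, 2,  3,4 , 5, 5, 6 , 9]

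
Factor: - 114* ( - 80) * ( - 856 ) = - 2^8*3^1*5^1*19^1*107^1 = - 7806720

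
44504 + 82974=127478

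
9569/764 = 9569/764= 12.52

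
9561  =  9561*1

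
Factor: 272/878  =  136/439= 2^3  *17^1*439^(  -  1 ) 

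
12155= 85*143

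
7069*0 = 0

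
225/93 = 2+13/31 = 2.42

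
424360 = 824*515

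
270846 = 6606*41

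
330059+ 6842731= 7172790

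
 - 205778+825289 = 619511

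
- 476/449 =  - 476/449 = - 1.06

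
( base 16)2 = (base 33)2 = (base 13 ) 2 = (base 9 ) 2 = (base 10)2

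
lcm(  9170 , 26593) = 265930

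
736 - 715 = 21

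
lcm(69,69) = 69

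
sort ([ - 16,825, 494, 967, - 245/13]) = [ - 245/13, - 16,494,825,967] 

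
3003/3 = 1001 = 1001.00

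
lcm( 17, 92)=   1564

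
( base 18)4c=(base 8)124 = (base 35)2E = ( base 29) 2q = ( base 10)84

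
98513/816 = 120 + 593/816 = 120.73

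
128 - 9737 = - 9609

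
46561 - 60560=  - 13999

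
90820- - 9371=100191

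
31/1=31 = 31.00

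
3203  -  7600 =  - 4397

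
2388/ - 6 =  - 398/1= - 398.00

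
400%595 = 400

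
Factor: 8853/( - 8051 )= - 3^1 * 13^1 * 83^(-1) * 97^( - 1) * 227^1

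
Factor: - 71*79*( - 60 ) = 2^2 * 3^1*5^1*71^1*79^1 = 336540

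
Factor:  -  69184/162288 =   -  2^2*3^(  -  2)*7^( - 2)*47^1 = -188/441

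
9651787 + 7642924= 17294711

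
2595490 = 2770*937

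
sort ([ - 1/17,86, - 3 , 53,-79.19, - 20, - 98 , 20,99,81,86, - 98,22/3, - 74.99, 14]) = [-98, - 98, - 79.19, - 74.99,-20,-3,-1/17 , 22/3,14, 20,53 , 81,86,86,99]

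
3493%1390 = 713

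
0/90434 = 0= 0.00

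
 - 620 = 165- 785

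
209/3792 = 209/3792 = 0.06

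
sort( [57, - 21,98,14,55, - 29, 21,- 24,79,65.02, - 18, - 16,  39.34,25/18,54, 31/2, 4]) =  [ - 29, - 24, - 21, - 18, - 16,25/18,4,14, 31/2,21,39.34, 54,55,57, 65.02, 79, 98]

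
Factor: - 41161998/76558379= - 2^1 *3^1*17^1 * 379^( - 1)*202001^( - 1)*403549^1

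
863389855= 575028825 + 288361030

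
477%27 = 18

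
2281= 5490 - 3209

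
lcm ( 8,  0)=0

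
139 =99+40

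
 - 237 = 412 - 649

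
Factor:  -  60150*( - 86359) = 5194493850 = 2^1*3^1 * 5^2*7^1*13^2 * 73^1 * 401^1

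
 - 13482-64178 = -77660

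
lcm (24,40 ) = 120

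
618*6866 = 4243188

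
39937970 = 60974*655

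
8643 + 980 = 9623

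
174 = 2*87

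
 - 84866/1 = - 84866= -84866.00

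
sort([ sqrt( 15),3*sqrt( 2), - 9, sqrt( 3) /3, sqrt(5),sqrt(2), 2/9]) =[ - 9,2/9,sqrt(3) /3,sqrt(2 ) , sqrt (5),sqrt( 15), 3 * sqrt( 2 ) ]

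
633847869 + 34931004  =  668778873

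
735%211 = 102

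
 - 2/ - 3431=2/3431 = 0.00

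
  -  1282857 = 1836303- 3119160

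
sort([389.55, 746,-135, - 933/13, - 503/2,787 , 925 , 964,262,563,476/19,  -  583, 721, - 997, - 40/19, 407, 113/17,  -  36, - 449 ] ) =[ - 997, - 583, - 449, - 503/2, -135,  -  933/13,  -  36,  -  40/19,113/17 , 476/19,262,389.55 , 407,563,  721,746,787,925, 964 ] 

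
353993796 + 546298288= 900292084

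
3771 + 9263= 13034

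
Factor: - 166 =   -  2^1*83^1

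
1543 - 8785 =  - 7242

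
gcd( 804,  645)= 3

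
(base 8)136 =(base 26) 3g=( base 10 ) 94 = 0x5e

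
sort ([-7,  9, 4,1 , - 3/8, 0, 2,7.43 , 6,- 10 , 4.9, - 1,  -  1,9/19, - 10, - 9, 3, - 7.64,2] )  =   [- 10, - 10, - 9,-7.64, - 7,-1,  -  1, - 3/8, 0,  9/19,1,2, 2,  3, 4,  4.9,  6,7.43, 9]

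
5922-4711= 1211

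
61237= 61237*1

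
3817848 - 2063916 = 1753932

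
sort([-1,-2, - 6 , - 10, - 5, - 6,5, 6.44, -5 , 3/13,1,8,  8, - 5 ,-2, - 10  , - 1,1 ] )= [ - 10, - 10 ,- 6,- 6, - 5, - 5, - 5, - 2,-2, - 1, - 1,  3/13, 1, 1,  5,  6.44, 8 , 8]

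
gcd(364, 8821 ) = 1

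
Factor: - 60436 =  - 2^2*29^1*521^1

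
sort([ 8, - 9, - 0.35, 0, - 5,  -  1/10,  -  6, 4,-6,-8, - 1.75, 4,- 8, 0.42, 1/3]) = [- 9, - 8, - 8, - 6, - 6,  -  5 , - 1.75, - 0.35 , - 1/10,  0,  1/3, 0.42, 4, 4, 8 ]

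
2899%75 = 49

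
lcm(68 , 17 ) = 68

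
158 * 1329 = 209982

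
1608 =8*201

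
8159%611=216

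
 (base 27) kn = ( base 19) 1ac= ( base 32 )hj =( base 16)233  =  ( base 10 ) 563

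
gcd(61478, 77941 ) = 1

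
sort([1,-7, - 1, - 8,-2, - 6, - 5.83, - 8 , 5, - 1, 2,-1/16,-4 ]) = [- 8,-8, - 7,-6, - 5.83,-4,-2  ,-1, - 1 , - 1/16,1 , 2, 5]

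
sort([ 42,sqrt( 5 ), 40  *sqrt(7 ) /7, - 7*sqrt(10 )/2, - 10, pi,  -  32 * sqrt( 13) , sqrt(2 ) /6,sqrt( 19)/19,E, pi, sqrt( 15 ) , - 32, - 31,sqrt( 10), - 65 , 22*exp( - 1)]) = [ - 32*sqrt(13 ), - 65, - 32, - 31, - 7*sqrt( 10 ) /2, -10 , sqrt( 19 )/19 , sqrt( 2 ) /6,  sqrt( 5), E , pi, pi, sqrt( 10), sqrt (15 ),22 * exp( - 1 ) , 40*sqrt( 7 )/7 , 42 ]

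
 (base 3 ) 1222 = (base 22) 29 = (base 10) 53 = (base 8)65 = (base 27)1q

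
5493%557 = 480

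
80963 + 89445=170408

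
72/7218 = 4/401 = 0.01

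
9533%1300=433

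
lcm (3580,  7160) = 7160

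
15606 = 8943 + 6663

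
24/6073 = 24/6073  =  0.00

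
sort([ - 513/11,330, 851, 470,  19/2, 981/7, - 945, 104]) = [ - 945, - 513/11, 19/2, 104,981/7, 330,470, 851]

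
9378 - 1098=8280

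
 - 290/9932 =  - 1 + 4821/4966 = - 0.03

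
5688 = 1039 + 4649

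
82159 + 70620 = 152779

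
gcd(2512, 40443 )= 1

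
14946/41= 364 + 22/41 = 364.54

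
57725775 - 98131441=-40405666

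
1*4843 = 4843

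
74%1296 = 74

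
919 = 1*919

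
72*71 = 5112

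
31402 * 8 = 251216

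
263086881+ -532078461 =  - 268991580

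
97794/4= 48897/2 = 24448.50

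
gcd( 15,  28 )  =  1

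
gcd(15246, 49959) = 63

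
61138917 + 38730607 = 99869524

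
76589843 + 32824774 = 109414617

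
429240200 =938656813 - 509416613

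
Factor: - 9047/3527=-83^1*109^1*3527^( - 1)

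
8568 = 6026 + 2542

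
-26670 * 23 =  - 613410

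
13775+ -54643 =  -40868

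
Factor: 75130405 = 5^1*7^1*367^1  *  5849^1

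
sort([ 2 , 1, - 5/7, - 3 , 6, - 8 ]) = [-8,-3, - 5/7 , 1,2,6 ]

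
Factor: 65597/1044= 2^ ( - 2)*3^ ( - 2 ) * 7^1*29^( - 1)*9371^1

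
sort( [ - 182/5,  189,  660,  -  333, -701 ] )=[ - 701 , - 333,-182/5,189, 660]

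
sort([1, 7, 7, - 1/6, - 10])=[ - 10 ,  -  1/6,1, 7, 7]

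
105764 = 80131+25633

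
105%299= 105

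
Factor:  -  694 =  - 2^1*347^1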